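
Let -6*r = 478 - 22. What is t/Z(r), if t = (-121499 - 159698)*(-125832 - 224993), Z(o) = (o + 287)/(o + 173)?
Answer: 9569140939925/211 ≈ 4.5351e+10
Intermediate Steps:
r = -76 (r = -(478 - 22)/6 = -⅙*456 = -76)
Z(o) = (287 + o)/(173 + o)
t = 98650937525 (t = -281197*(-350825) = 98650937525)
t/Z(r) = 98650937525/(((287 - 76)/(173 - 76))) = 98650937525/((211/97)) = 98650937525/(((1/97)*211)) = 98650937525/(211/97) = 98650937525*(97/211) = 9569140939925/211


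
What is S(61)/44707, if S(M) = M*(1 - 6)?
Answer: -305/44707 ≈ -0.0068222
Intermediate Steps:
S(M) = -5*M (S(M) = M*(-5) = -5*M)
S(61)/44707 = -5*61/44707 = -305*1/44707 = -305/44707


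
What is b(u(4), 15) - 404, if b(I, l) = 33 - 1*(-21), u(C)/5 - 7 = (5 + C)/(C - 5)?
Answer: -350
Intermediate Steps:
u(C) = 35 + 5*(5 + C)/(-5 + C) (u(C) = 35 + 5*((5 + C)/(C - 5)) = 35 + 5*((5 + C)/(-5 + C)) = 35 + 5*(5 + C)/(-5 + C))
b(I, l) = 54 (b(I, l) = 33 + 21 = 54)
b(u(4), 15) - 404 = 54 - 404 = -350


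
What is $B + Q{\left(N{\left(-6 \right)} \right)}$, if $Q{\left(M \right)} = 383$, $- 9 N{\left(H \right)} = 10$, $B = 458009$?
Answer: $458392$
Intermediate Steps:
$N{\left(H \right)} = - \frac{10}{9}$ ($N{\left(H \right)} = \left(- \frac{1}{9}\right) 10 = - \frac{10}{9}$)
$B + Q{\left(N{\left(-6 \right)} \right)} = 458009 + 383 = 458392$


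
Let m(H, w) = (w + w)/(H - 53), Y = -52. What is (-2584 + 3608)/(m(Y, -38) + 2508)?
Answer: 13440/32927 ≈ 0.40818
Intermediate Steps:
m(H, w) = 2*w/(-53 + H) (m(H, w) = (2*w)/(-53 + H) = 2*w/(-53 + H))
(-2584 + 3608)/(m(Y, -38) + 2508) = (-2584 + 3608)/(2*(-38)/(-53 - 52) + 2508) = 1024/(2*(-38)/(-105) + 2508) = 1024/(2*(-38)*(-1/105) + 2508) = 1024/(76/105 + 2508) = 1024/(263416/105) = 1024*(105/263416) = 13440/32927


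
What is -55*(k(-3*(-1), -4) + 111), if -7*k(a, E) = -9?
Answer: -43230/7 ≈ -6175.7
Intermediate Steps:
k(a, E) = 9/7 (k(a, E) = -⅐*(-9) = 9/7)
-55*(k(-3*(-1), -4) + 111) = -55*(9/7 + 111) = -55*786/7 = -43230/7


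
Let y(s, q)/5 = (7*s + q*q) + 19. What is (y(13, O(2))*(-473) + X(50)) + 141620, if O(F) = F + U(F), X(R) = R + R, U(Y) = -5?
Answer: -139715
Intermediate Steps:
X(R) = 2*R
O(F) = -5 + F (O(F) = F - 5 = -5 + F)
y(s, q) = 95 + 5*q**2 + 35*s (y(s, q) = 5*((7*s + q*q) + 19) = 5*((7*s + q**2) + 19) = 5*((q**2 + 7*s) + 19) = 5*(19 + q**2 + 7*s) = 95 + 5*q**2 + 35*s)
(y(13, O(2))*(-473) + X(50)) + 141620 = ((95 + 5*(-5 + 2)**2 + 35*13)*(-473) + 2*50) + 141620 = ((95 + 5*(-3)**2 + 455)*(-473) + 100) + 141620 = ((95 + 5*9 + 455)*(-473) + 100) + 141620 = ((95 + 45 + 455)*(-473) + 100) + 141620 = (595*(-473) + 100) + 141620 = (-281435 + 100) + 141620 = -281335 + 141620 = -139715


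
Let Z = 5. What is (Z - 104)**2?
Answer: 9801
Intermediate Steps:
(Z - 104)**2 = (5 - 104)**2 = (-99)**2 = 9801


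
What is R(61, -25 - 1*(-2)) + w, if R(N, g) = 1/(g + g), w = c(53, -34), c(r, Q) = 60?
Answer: 2759/46 ≈ 59.978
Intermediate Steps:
w = 60
R(N, g) = 1/(2*g)
R(61, -25 - 1*(-2)) + w = 1/(2*(-25 - 1*(-2))) + 60 = 1/(2*(-25 + 2)) + 60 = (½)/(-23) + 60 = (½)*(-1/23) + 60 = -1/46 + 60 = 2759/46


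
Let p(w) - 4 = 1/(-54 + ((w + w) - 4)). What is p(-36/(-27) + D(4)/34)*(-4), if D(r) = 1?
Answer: -44900/2819 ≈ -15.928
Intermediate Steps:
p(w) = 4 + 1/(-58 + 2*w) (p(w) = 4 + 1/(-54 + ((w + w) - 4)) = 4 + 1/(-54 + (2*w - 4)) = 4 + 1/(-54 + (-4 + 2*w)) = 4 + 1/(-58 + 2*w))
p(-36/(-27) + D(4)/34)*(-4) = ((-231 + 8*(-36/(-27) + 1/34))/(2*(-29 + (-36/(-27) + 1/34))))*(-4) = ((-231 + 8*(-36*(-1/27) + 1*(1/34)))/(2*(-29 + (-36*(-1/27) + 1*(1/34)))))*(-4) = ((-231 + 8*(4/3 + 1/34))/(2*(-29 + (4/3 + 1/34))))*(-4) = ((-231 + 8*(139/102))/(2*(-29 + 139/102)))*(-4) = ((-231 + 556/51)/(2*(-2819/102)))*(-4) = ((½)*(-102/2819)*(-11225/51))*(-4) = (11225/2819)*(-4) = -44900/2819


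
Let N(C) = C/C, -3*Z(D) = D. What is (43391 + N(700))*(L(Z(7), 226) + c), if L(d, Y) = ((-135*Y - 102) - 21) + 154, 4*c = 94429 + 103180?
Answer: 821117664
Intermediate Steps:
Z(D) = -D/3
c = 197609/4 (c = (94429 + 103180)/4 = (¼)*197609 = 197609/4 ≈ 49402.)
L(d, Y) = 31 - 135*Y (L(d, Y) = ((-102 - 135*Y) - 21) + 154 = (-123 - 135*Y) + 154 = 31 - 135*Y)
N(C) = 1
(43391 + N(700))*(L(Z(7), 226) + c) = (43391 + 1)*((31 - 135*226) + 197609/4) = 43392*((31 - 30510) + 197609/4) = 43392*(-30479 + 197609/4) = 43392*(75693/4) = 821117664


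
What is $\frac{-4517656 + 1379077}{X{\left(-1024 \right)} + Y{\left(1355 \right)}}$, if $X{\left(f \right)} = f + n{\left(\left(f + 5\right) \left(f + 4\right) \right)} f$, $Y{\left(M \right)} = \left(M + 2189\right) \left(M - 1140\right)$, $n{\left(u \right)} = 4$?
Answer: $- \frac{1046193}{252280} \approx -4.1469$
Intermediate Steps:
$Y{\left(M \right)} = \left(-1140 + M\right) \left(2189 + M\right)$ ($Y{\left(M \right)} = \left(2189 + M\right) \left(-1140 + M\right) = \left(-1140 + M\right) \left(2189 + M\right)$)
$X{\left(f \right)} = 5 f$ ($X{\left(f \right)} = f + 4 f = 5 f$)
$\frac{-4517656 + 1379077}{X{\left(-1024 \right)} + Y{\left(1355 \right)}} = \frac{-4517656 + 1379077}{5 \left(-1024\right) + \left(-2495460 + 1355^{2} + 1049 \cdot 1355\right)} = - \frac{3138579}{-5120 + \left(-2495460 + 1836025 + 1421395\right)} = - \frac{3138579}{-5120 + 761960} = - \frac{3138579}{756840} = \left(-3138579\right) \frac{1}{756840} = - \frac{1046193}{252280}$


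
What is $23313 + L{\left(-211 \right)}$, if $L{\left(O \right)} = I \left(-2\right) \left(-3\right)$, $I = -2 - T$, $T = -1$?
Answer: $23307$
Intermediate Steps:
$I = -1$ ($I = -2 - -1 = -2 + 1 = -1$)
$L{\left(O \right)} = -6$ ($L{\left(O \right)} = \left(-1\right) \left(-2\right) \left(-3\right) = 2 \left(-3\right) = -6$)
$23313 + L{\left(-211 \right)} = 23313 - 6 = 23307$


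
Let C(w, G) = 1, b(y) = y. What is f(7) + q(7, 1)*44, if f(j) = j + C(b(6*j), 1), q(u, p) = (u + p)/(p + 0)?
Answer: 360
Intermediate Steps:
q(u, p) = (p + u)/p
f(j) = 1 + j (f(j) = j + 1 = 1 + j)
f(7) + q(7, 1)*44 = (1 + 7) + ((1 + 7)/1)*44 = 8 + (1*8)*44 = 8 + 8*44 = 8 + 352 = 360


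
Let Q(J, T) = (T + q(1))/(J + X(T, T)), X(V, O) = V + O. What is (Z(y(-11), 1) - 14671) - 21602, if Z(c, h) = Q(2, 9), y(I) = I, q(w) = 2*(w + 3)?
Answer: -725443/20 ≈ -36272.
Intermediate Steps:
q(w) = 6 + 2*w (q(w) = 2*(3 + w) = 6 + 2*w)
X(V, O) = O + V
Q(J, T) = (8 + T)/(J + 2*T) (Q(J, T) = (T + (6 + 2*1))/(J + (T + T)) = (T + (6 + 2))/(J + 2*T) = (T + 8)/(J + 2*T) = (8 + T)/(J + 2*T))
Z(c, h) = 17/20 (Z(c, h) = (8 + 9)/(2 + 2*9) = 17/(2 + 18) = 17/20)
(Z(y(-11), 1) - 14671) - 21602 = (17/20 - 14671) - 21602 = -293403/20 - 21602 = -725443/20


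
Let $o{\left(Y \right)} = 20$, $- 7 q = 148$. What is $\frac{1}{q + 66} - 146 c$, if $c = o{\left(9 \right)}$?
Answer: $- \frac{916873}{314} \approx -2920.0$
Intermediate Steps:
$q = - \frac{148}{7}$ ($q = \left(- \frac{1}{7}\right) 148 = - \frac{148}{7} \approx -21.143$)
$c = 20$
$\frac{1}{q + 66} - 146 c = \frac{1}{- \frac{148}{7} + 66} - 2920 = \frac{1}{\frac{314}{7}} - 2920 = \frac{7}{314} - 2920 = - \frac{916873}{314}$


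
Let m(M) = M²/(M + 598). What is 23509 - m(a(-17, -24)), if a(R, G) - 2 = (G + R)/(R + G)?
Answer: 14128900/601 ≈ 23509.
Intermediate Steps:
a(R, G) = 3 (a(R, G) = 2 + (G + R)/(R + G) = 2 + (G + R)/(G + R) = 2 + 1 = 3)
m(M) = M²/(598 + M)
23509 - m(a(-17, -24)) = 23509 - 3²/(598 + 3) = 23509 - 9/601 = 14128900/601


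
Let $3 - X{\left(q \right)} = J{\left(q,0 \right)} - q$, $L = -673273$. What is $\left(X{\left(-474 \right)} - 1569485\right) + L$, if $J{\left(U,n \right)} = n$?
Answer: $-2243229$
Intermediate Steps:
$X{\left(q \right)} = 3 + q$ ($X{\left(q \right)} = 3 - \left(0 - q\right) = 3 - - q = 3 + q$)
$\left(X{\left(-474 \right)} - 1569485\right) + L = \left(\left(3 - 474\right) - 1569485\right) - 673273 = \left(-471 - 1569485\right) - 673273 = -1569956 - 673273 = -2243229$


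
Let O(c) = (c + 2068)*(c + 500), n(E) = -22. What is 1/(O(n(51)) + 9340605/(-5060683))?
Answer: 5060683/4949277905199 ≈ 1.0225e-6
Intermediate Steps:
O(c) = (500 + c)*(2068 + c) (O(c) = (2068 + c)*(500 + c) = (500 + c)*(2068 + c))
1/(O(n(51)) + 9340605/(-5060683)) = 1/((1034000 + (-22)² + 2568*(-22)) + 9340605/(-5060683)) = 1/((1034000 + 484 - 56496) + 9340605*(-1/5060683)) = 1/(977988 - 9340605/5060683) = 1/(4949277905199/5060683) = 5060683/4949277905199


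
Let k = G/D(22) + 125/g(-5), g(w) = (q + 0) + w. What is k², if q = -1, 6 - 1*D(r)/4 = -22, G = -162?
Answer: 14010049/28224 ≈ 496.39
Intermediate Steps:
D(r) = 112 (D(r) = 24 - 4*(-22) = 24 + 88 = 112)
g(w) = -1 + w (g(w) = (-1 + 0) + w = -1 + w)
k = -3743/168 (k = -162/112 + 125/(-1 - 5) = -162*1/112 + 125/(-6) = -81/56 + 125*(-⅙) = -81/56 - 125/6 = -3743/168 ≈ -22.280)
k² = (-3743/168)² = 14010049/28224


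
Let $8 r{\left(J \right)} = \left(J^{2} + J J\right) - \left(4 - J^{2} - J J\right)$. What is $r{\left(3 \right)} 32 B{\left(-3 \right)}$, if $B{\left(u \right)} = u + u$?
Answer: $-768$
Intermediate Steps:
$B{\left(u \right)} = 2 u$
$r{\left(J \right)} = - \frac{1}{2} + \frac{J^{2}}{2}$ ($r{\left(J \right)} = \frac{\left(J^{2} + J J\right) - \left(4 - J^{2} - J J\right)}{8} = \frac{\left(J^{2} + J^{2}\right) + \left(\left(J^{2} + J^{2}\right) - 4\right)}{8} = \frac{2 J^{2} + \left(2 J^{2} - 4\right)}{8} = \frac{2 J^{2} + \left(-4 + 2 J^{2}\right)}{8} = \frac{-4 + 4 J^{2}}{8} = - \frac{1}{2} + \frac{J^{2}}{2}$)
$r{\left(3 \right)} 32 B{\left(-3 \right)} = \left(- \frac{1}{2} + \frac{3^{2}}{2}\right) 32 \cdot 2 \left(-3\right) = \left(- \frac{1}{2} + \frac{1}{2} \cdot 9\right) 32 \left(-6\right) = \left(- \frac{1}{2} + \frac{9}{2}\right) 32 \left(-6\right) = 4 \cdot 32 \left(-6\right) = 128 \left(-6\right) = -768$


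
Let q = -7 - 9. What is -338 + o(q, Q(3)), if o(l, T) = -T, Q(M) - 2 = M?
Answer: -343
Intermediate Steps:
Q(M) = 2 + M
q = -16
-338 + o(q, Q(3)) = -338 - (2 + 3) = -338 - 1*5 = -338 - 5 = -343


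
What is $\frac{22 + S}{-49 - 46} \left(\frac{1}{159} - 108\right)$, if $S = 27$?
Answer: $\frac{841379}{15105} \approx 55.702$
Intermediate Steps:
$\frac{22 + S}{-49 - 46} \left(\frac{1}{159} - 108\right) = \frac{22 + 27}{-49 - 46} \left(\frac{1}{159} - 108\right) = \frac{49}{-95} \left(\frac{1}{159} - 108\right) = 49 \left(- \frac{1}{95}\right) \left(- \frac{17171}{159}\right) = \left(- \frac{49}{95}\right) \left(- \frac{17171}{159}\right) = \frac{841379}{15105}$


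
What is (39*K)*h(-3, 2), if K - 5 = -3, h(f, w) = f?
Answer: -234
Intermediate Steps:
K = 2 (K = 5 - 3 = 2)
(39*K)*h(-3, 2) = (39*2)*(-3) = 78*(-3) = -234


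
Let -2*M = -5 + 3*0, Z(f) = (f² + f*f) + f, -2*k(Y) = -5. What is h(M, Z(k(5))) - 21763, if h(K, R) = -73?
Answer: -21836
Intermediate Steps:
k(Y) = 5/2 (k(Y) = -½*(-5) = 5/2)
Z(f) = f + 2*f² (Z(f) = (f² + f²) + f = 2*f² + f = f + 2*f²)
M = 5/2 (M = -(-5 + 3*0)/2 = -(-5 + 0)/2 = -½*(-5) = 5/2 ≈ 2.5000)
h(M, Z(k(5))) - 21763 = -73 - 21763 = -21836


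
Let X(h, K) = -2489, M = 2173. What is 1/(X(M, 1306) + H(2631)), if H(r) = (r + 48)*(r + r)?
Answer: 1/14094409 ≈ 7.0950e-8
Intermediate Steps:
H(r) = 2*r*(48 + r) (H(r) = (48 + r)*(2*r) = 2*r*(48 + r))
1/(X(M, 1306) + H(2631)) = 1/(-2489 + 2*2631*(48 + 2631)) = 1/(-2489 + 2*2631*2679) = 1/(-2489 + 14096898) = 1/14094409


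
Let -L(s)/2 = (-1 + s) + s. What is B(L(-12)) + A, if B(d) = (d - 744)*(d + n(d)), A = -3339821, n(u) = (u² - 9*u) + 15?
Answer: -4807631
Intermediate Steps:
n(u) = 15 + u² - 9*u
L(s) = 2 - 4*s (L(s) = -2*((-1 + s) + s) = -2*(-1 + 2*s) = 2 - 4*s)
B(d) = (-744 + d)*(15 + d² - 8*d) (B(d) = (d - 744)*(d + (15 + d² - 9*d)) = (-744 + d)*(15 + d² - 8*d))
B(L(-12)) + A = (-11160 + (2 - 4*(-12))³ - 752*(2 - 4*(-12))² + 5967*(2 - 4*(-12))) - 3339821 = (-11160 + (2 + 48)³ - 752*(2 + 48)² + 5967*(2 + 48)) - 3339821 = (-11160 + 50³ - 752*50² + 5967*50) - 3339821 = (-11160 + 125000 - 752*2500 + 298350) - 3339821 = (-11160 + 125000 - 1880000 + 298350) - 3339821 = -1467810 - 3339821 = -4807631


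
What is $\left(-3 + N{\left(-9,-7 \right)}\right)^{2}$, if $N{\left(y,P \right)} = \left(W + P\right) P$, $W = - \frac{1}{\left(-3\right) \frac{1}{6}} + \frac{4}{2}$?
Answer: $324$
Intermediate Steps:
$W = 4$ ($W = - \frac{1}{\left(-3\right) \frac{1}{6}} + 4 \cdot \frac{1}{2} = - \frac{1}{- \frac{1}{2}} + 2 = \left(-1\right) \left(-2\right) + 2 = 2 + 2 = 4$)
$N{\left(y,P \right)} = P \left(4 + P\right)$ ($N{\left(y,P \right)} = \left(4 + P\right) P = P \left(4 + P\right)$)
$\left(-3 + N{\left(-9,-7 \right)}\right)^{2} = \left(-3 - 7 \left(4 - 7\right)\right)^{2} = \left(-3 - -21\right)^{2} = \left(-3 + 21\right)^{2} = 18^{2} = 324$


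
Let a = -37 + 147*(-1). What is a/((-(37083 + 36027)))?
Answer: 92/36555 ≈ 0.0025168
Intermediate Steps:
a = -184 (a = -37 - 147 = -184)
a/((-(37083 + 36027))) = -184*(-1/(37083 + 36027)) = -184/((-1*73110)) = -184/(-73110) = -184*(-1/73110) = 92/36555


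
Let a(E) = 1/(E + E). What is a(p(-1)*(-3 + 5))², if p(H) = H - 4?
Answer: 1/400 ≈ 0.0025000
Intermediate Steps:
p(H) = -4 + H
a(E) = 1/(2*E)
a(p(-1)*(-3 + 5))² = (1/(2*(((-4 - 1)*(-3 + 5)))))² = (1/(2*((-5*2))))² = ((½)/(-10))² = ((½)*(-⅒))² = (-1/20)² = 1/400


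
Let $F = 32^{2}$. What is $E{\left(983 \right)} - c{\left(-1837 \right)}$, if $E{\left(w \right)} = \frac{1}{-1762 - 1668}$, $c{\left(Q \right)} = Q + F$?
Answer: $\frac{2788589}{3430} \approx 813.0$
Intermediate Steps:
$F = 1024$
$c{\left(Q \right)} = 1024 + Q$ ($c{\left(Q \right)} = Q + 1024 = 1024 + Q$)
$E{\left(w \right)} = - \frac{1}{3430}$ ($E{\left(w \right)} = \frac{1}{-3430} = - \frac{1}{3430}$)
$E{\left(983 \right)} - c{\left(-1837 \right)} = - \frac{1}{3430} - \left(1024 - 1837\right) = - \frac{1}{3430} - -813 = - \frac{1}{3430} + 813 = \frac{2788589}{3430}$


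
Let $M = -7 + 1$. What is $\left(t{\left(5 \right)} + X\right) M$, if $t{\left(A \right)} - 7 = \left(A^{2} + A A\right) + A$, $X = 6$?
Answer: $-408$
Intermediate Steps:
$M = -6$
$t{\left(A \right)} = 7 + A + 2 A^{2}$ ($t{\left(A \right)} = 7 + \left(\left(A^{2} + A A\right) + A\right) = 7 + \left(\left(A^{2} + A^{2}\right) + A\right) = 7 + \left(2 A^{2} + A\right) = 7 + \left(A + 2 A^{2}\right) = 7 + A + 2 A^{2}$)
$\left(t{\left(5 \right)} + X\right) M = \left(\left(7 + 5 + 2 \cdot 5^{2}\right) + 6\right) \left(-6\right) = \left(\left(7 + 5 + 2 \cdot 25\right) + 6\right) \left(-6\right) = \left(\left(7 + 5 + 50\right) + 6\right) \left(-6\right) = \left(62 + 6\right) \left(-6\right) = 68 \left(-6\right) = -408$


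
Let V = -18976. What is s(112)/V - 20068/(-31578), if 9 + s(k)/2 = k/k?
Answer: 11916113/18725754 ≈ 0.63635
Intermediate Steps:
s(k) = -16 (s(k) = -18 + 2*(k/k) = -18 + 2*1 = -18 + 2 = -16)
s(112)/V - 20068/(-31578) = -16/(-18976) - 20068/(-31578) = -16*(-1/18976) - 20068*(-1/31578) = 1/1186 + 10034/15789 = 11916113/18725754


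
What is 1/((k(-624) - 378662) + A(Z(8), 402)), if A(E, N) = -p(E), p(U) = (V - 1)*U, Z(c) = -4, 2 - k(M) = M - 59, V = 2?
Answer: -1/377973 ≈ -2.6457e-6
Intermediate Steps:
k(M) = 61 - M (k(M) = 2 - (M - 59) = 2 - (-59 + M) = 2 + (59 - M) = 61 - M)
p(U) = U (p(U) = (2 - 1)*U = 1*U = U)
A(E, N) = -E
1/((k(-624) - 378662) + A(Z(8), 402)) = 1/(((61 - 1*(-624)) - 378662) - 1*(-4)) = 1/(((61 + 624) - 378662) + 4) = 1/((685 - 378662) + 4) = 1/(-377977 + 4) = 1/(-377973) = -1/377973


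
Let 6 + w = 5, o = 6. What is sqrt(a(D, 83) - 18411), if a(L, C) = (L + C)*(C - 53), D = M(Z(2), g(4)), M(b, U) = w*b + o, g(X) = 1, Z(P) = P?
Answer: I*sqrt(15801) ≈ 125.7*I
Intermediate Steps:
w = -1 (w = -6 + 5 = -1)
M(b, U) = 6 - b (M(b, U) = -b + 6 = 6 - b)
D = 4 (D = 6 - 1*2 = 6 - 2 = 4)
a(L, C) = (-53 + C)*(C + L) (a(L, C) = (C + L)*(-53 + C) = (-53 + C)*(C + L))
sqrt(a(D, 83) - 18411) = sqrt((83**2 - 53*83 - 53*4 + 83*4) - 18411) = sqrt((6889 - 4399 - 212 + 332) - 18411) = sqrt(2610 - 18411) = sqrt(-15801) = I*sqrt(15801)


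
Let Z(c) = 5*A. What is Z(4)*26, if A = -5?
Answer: -650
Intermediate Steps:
Z(c) = -25 (Z(c) = 5*(-5) = -25)
Z(4)*26 = -25*26 = -650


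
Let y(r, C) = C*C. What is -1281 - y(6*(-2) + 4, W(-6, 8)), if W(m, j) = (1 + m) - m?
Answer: -1282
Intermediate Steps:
W(m, j) = 1
y(r, C) = C²
-1281 - y(6*(-2) + 4, W(-6, 8)) = -1281 - 1*1² = -1281 - 1*1 = -1281 - 1 = -1282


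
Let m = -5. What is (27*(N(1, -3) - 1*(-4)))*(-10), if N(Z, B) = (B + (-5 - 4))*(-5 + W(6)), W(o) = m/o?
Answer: -19980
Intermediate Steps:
W(o) = -5/o
N(Z, B) = 105/2 - 35*B/6 (N(Z, B) = (B + (-5 - 4))*(-5 - 5/6) = (B - 9)*(-5 - 5*1/6) = (-9 + B)*(-5 - 5/6) = (-9 + B)*(-35/6) = 105/2 - 35*B/6)
(27*(N(1, -3) - 1*(-4)))*(-10) = (27*((105/2 - 35/6*(-3)) - 1*(-4)))*(-10) = (27*((105/2 + 35/2) + 4))*(-10) = (27*(70 + 4))*(-10) = (27*74)*(-10) = 1998*(-10) = -19980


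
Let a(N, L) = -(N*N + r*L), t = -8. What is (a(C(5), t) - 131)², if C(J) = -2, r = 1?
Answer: 16129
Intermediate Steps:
a(N, L) = -L - N² (a(N, L) = -(N*N + 1*L) = -(N² + L) = -(L + N²) = -L - N²)
(a(C(5), t) - 131)² = ((-1*(-8) - 1*(-2)²) - 131)² = ((8 - 1*4) - 131)² = ((8 - 4) - 131)² = (4 - 131)² = (-127)² = 16129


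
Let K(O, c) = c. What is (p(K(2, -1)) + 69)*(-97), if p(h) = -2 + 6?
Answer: -7081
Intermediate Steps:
p(h) = 4
(p(K(2, -1)) + 69)*(-97) = (4 + 69)*(-97) = 73*(-97) = -7081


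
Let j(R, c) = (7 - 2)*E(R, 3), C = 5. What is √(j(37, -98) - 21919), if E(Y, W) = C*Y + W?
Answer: 9*I*√259 ≈ 144.84*I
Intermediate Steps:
E(Y, W) = W + 5*Y (E(Y, W) = 5*Y + W = W + 5*Y)
j(R, c) = 15 + 25*R (j(R, c) = (7 - 2)*(3 + 5*R) = 5*(3 + 5*R) = 15 + 25*R)
√(j(37, -98) - 21919) = √((15 + 25*37) - 21919) = √((15 + 925) - 21919) = √(940 - 21919) = √(-20979) = 9*I*√259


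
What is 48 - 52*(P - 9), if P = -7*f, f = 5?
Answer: 2336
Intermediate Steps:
P = -35 (P = -7*5 = -35)
48 - 52*(P - 9) = 48 - 52*(-35 - 9) = 48 - 52*(-44) = 48 + 2288 = 2336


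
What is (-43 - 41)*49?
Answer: -4116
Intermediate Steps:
(-43 - 41)*49 = -84*49 = -4116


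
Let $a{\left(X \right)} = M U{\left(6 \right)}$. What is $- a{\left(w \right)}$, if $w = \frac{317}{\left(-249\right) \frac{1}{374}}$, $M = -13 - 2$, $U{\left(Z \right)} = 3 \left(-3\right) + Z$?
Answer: $-45$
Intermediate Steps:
$U{\left(Z \right)} = -9 + Z$
$M = -15$
$w = - \frac{118558}{249}$ ($w = \frac{317}{\left(-249\right) \frac{1}{374}} = \frac{317}{- \frac{249}{374}} = 317 \left(- \frac{374}{249}\right) = - \frac{118558}{249} \approx -476.14$)
$a{\left(X \right)} = 45$ ($a{\left(X \right)} = - 15 \left(-9 + 6\right) = \left(-15\right) \left(-3\right) = 45$)
$- a{\left(w \right)} = \left(-1\right) 45 = -45$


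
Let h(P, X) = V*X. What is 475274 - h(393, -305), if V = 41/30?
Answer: 2854145/6 ≈ 4.7569e+5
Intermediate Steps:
V = 41/30 (V = 41*(1/30) = 41/30 ≈ 1.3667)
h(P, X) = 41*X/30
475274 - h(393, -305) = 475274 - 41*(-305)/30 = 475274 - 1*(-2501/6) = 475274 + 2501/6 = 2854145/6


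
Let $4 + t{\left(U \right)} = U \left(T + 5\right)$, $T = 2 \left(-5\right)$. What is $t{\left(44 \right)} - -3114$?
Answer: $2890$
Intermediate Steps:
$T = -10$
$t{\left(U \right)} = -4 - 5 U$ ($t{\left(U \right)} = -4 + U \left(-10 + 5\right) = -4 + U \left(-5\right) = -4 - 5 U$)
$t{\left(44 \right)} - -3114 = \left(-4 - 220\right) - -3114 = \left(-4 - 220\right) + 3114 = -224 + 3114 = 2890$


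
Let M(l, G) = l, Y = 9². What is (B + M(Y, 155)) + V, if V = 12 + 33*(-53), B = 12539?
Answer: 10883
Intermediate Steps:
Y = 81
V = -1737 (V = 12 - 1749 = -1737)
(B + M(Y, 155)) + V = (12539 + 81) - 1737 = 12620 - 1737 = 10883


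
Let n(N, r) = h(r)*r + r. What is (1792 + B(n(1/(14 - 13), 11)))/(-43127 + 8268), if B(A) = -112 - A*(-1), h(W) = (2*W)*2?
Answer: -2175/34859 ≈ -0.062394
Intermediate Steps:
h(W) = 4*W
n(N, r) = r + 4*r² (n(N, r) = (4*r)*r + r = 4*r² + r = r + 4*r²)
B(A) = -112 + A (B(A) = -112 - (-1)*A = -112 + A)
(1792 + B(n(1/(14 - 13), 11)))/(-43127 + 8268) = (1792 + (-112 + 11*(1 + 4*11)))/(-43127 + 8268) = (1792 + (-112 + 11*(1 + 44)))/(-34859) = (1792 + (-112 + 11*45))*(-1/34859) = (1792 + (-112 + 495))*(-1/34859) = (1792 + 383)*(-1/34859) = 2175*(-1/34859) = -2175/34859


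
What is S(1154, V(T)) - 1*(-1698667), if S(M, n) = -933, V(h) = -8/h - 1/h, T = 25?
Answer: 1697734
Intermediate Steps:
V(h) = -9/h
S(1154, V(T)) - 1*(-1698667) = -933 - 1*(-1698667) = -933 + 1698667 = 1697734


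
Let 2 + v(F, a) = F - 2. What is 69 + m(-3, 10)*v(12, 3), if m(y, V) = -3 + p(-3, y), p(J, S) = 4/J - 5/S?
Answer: 143/3 ≈ 47.667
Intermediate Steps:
p(J, S) = -5/S + 4/J
v(F, a) = -4 + F (v(F, a) = -2 + (F - 2) = -2 + (-2 + F) = -4 + F)
m(y, V) = -13/3 - 5/y (m(y, V) = -3 + (-5/y + 4/(-3)) = -3 + (-5/y + 4*(-⅓)) = -3 + (-5/y - 4/3) = -3 + (-4/3 - 5/y) = -13/3 - 5/y)
69 + m(-3, 10)*v(12, 3) = 69 + (-13/3 - 5/(-3))*(-4 + 12) = 69 + (-13/3 - 5*(-⅓))*8 = 69 + (-13/3 + 5/3)*8 = 69 - 8/3*8 = 69 - 64/3 = 143/3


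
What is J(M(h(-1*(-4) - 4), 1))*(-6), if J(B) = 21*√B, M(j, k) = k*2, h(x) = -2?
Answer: -126*√2 ≈ -178.19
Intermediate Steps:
M(j, k) = 2*k
J(M(h(-1*(-4) - 4), 1))*(-6) = (21*√(2*1))*(-6) = (21*√2)*(-6) = -126*√2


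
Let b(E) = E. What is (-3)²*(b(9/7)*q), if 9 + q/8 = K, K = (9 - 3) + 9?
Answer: 3888/7 ≈ 555.43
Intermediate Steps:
K = 15 (K = 6 + 9 = 15)
q = 48 (q = -72 + 8*15 = -72 + 120 = 48)
(-3)²*(b(9/7)*q) = (-3)²*((9/7)*48) = 9*((9*(⅐))*48) = 9*((9/7)*48) = 9*(432/7) = 3888/7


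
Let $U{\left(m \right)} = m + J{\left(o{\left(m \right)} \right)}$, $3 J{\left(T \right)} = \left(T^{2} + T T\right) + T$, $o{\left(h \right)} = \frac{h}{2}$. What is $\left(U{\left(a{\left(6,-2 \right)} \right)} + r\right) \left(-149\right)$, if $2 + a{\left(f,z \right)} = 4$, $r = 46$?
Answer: $-7301$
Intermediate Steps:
$o{\left(h \right)} = \frac{h}{2}$ ($o{\left(h \right)} = h \frac{1}{2} = \frac{h}{2}$)
$a{\left(f,z \right)} = 2$ ($a{\left(f,z \right)} = -2 + 4 = 2$)
$J{\left(T \right)} = \frac{T}{3} + \frac{2 T^{2}}{3}$ ($J{\left(T \right)} = \frac{\left(T^{2} + T T\right) + T}{3} = \frac{\left(T^{2} + T^{2}\right) + T}{3} = \frac{2 T^{2} + T}{3} = \frac{T + 2 T^{2}}{3} = \frac{T}{3} + \frac{2 T^{2}}{3}$)
$U{\left(m \right)} = m + \frac{m \left(1 + m\right)}{6}$ ($U{\left(m \right)} = m + \frac{\frac{m}{2} \left(1 + 2 \frac{m}{2}\right)}{3} = m + \frac{\frac{m}{2} \left(1 + m\right)}{3} = m + \frac{m \left(1 + m\right)}{6}$)
$\left(U{\left(a{\left(6,-2 \right)} \right)} + r\right) \left(-149\right) = \left(\frac{1}{6} \cdot 2 \left(7 + 2\right) + 46\right) \left(-149\right) = \left(\frac{1}{6} \cdot 2 \cdot 9 + 46\right) \left(-149\right) = \left(3 + 46\right) \left(-149\right) = 49 \left(-149\right) = -7301$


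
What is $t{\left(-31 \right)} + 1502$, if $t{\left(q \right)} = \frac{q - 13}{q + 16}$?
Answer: $\frac{22574}{15} \approx 1504.9$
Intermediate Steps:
$t{\left(q \right)} = \frac{-13 + q}{16 + q}$
$t{\left(-31 \right)} + 1502 = \frac{-13 - 31}{16 - 31} + 1502 = \frac{1}{-15} \left(-44\right) + 1502 = \left(- \frac{1}{15}\right) \left(-44\right) + 1502 = \frac{44}{15} + 1502 = \frac{22574}{15}$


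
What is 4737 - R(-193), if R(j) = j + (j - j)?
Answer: 4930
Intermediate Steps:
R(j) = j (R(j) = j + 0 = j)
4737 - R(-193) = 4737 - 1*(-193) = 4737 + 193 = 4930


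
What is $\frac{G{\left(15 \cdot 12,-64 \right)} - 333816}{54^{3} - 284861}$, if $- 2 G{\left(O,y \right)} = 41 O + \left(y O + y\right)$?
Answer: $\frac{331714}{127397} \approx 2.6038$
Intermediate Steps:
$G{\left(O,y \right)} = - \frac{41 O}{2} - \frac{y}{2} - \frac{O y}{2}$ ($G{\left(O,y \right)} = - \frac{41 O + \left(y O + y\right)}{2} = - \frac{41 O + \left(O y + y\right)}{2} = - \frac{41 O + \left(y + O y\right)}{2} = - \frac{y + 41 O + O y}{2} = - \frac{41 O}{2} - \frac{y}{2} - \frac{O y}{2}$)
$\frac{G{\left(15 \cdot 12,-64 \right)} - 333816}{54^{3} - 284861} = \frac{\left(- \frac{41 \cdot 15 \cdot 12}{2} - -32 - \frac{1}{2} \cdot 15 \cdot 12 \left(-64\right)\right) - 333816}{54^{3} - 284861} = \frac{\left(\left(- \frac{41}{2}\right) 180 + 32 - 90 \left(-64\right)\right) - 333816}{157464 - 284861} = \frac{\left(-3690 + 32 + 5760\right) - 333816}{-127397} = \left(2102 - 333816\right) \left(- \frac{1}{127397}\right) = \left(-331714\right) \left(- \frac{1}{127397}\right) = \frac{331714}{127397}$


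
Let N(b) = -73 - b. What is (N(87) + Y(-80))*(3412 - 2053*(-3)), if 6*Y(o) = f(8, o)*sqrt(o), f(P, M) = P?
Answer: -1531360 + 153136*I*sqrt(5)/3 ≈ -1.5314e+6 + 1.1414e+5*I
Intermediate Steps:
Y(o) = 4*sqrt(o)/3 (Y(o) = (8*sqrt(o))/6 = 4*sqrt(o)/3)
(N(87) + Y(-80))*(3412 - 2053*(-3)) = ((-73 - 1*87) + 4*sqrt(-80)/3)*(3412 - 2053*(-3)) = ((-73 - 87) + 4*(4*I*sqrt(5))/3)*(3412 + 6159) = (-160 + 16*I*sqrt(5)/3)*9571 = -1531360 + 153136*I*sqrt(5)/3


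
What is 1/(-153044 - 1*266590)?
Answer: -1/419634 ≈ -2.3830e-6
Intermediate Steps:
1/(-153044 - 1*266590) = 1/(-153044 - 266590) = 1/(-419634) = -1/419634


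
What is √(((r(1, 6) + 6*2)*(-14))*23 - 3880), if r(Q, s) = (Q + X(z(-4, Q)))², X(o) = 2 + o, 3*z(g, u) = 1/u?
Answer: 2*I*√25474/3 ≈ 106.4*I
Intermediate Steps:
z(g, u) = 1/(3*u)
r(Q, s) = (2 + Q + 1/(3*Q))² (r(Q, s) = (Q + (2 + 1/(3*Q)))² = (2 + Q + 1/(3*Q))²)
√(((r(1, 6) + 6*2)*(-14))*23 - 3880) = √((((2 + 1 + (⅓)/1)² + 6*2)*(-14))*23 - 3880) = √((((2 + 1 + (⅓)*1)² + 12)*(-14))*23 - 3880) = √((((2 + 1 + ⅓)² + 12)*(-14))*23 - 3880) = √((((10/3)² + 12)*(-14))*23 - 3880) = √(((100/9 + 12)*(-14))*23 - 3880) = √(((208/9)*(-14))*23 - 3880) = √(-2912/9*23 - 3880) = √(-66976/9 - 3880) = √(-101896/9) = 2*I*√25474/3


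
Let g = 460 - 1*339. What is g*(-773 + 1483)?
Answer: 85910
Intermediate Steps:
g = 121 (g = 460 - 339 = 121)
g*(-773 + 1483) = 121*(-773 + 1483) = 121*710 = 85910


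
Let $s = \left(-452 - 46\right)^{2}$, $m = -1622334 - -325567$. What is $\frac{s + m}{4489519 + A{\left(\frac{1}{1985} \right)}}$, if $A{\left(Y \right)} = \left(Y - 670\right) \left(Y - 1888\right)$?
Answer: $- \frac{4132362191675}{22673936940146} \approx -0.18225$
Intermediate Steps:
$A{\left(Y \right)} = \left(-1888 + Y\right) \left(-670 + Y\right)$ ($A{\left(Y \right)} = \left(-670 + Y\right) \left(-1888 + Y\right) = \left(-1888 + Y\right) \left(-670 + Y\right)$)
$m = -1296767$ ($m = -1622334 + 325567 = -1296767$)
$s = 248004$ ($s = \left(-498\right)^{2} = 248004$)
$\frac{s + m}{4489519 + A{\left(\frac{1}{1985} \right)}} = \frac{248004 - 1296767}{4489519 + \left(1264960 + \left(\frac{1}{1985}\right)^{2} - \frac{2558}{1985}\right)} = - \frac{1048763}{4489519 + \left(1264960 + \left(\frac{1}{1985}\right)^{2} - \frac{2558}{1985}\right)} = - \frac{1048763}{4489519 + \left(1264960 + \frac{1}{3940225} - \frac{2558}{1985}\right)} = - \frac{1048763}{4489519 + \frac{4984221938371}{3940225}} = - \frac{1048763}{\frac{22673936940146}{3940225}} = \left(-1048763\right) \frac{3940225}{22673936940146} = - \frac{4132362191675}{22673936940146}$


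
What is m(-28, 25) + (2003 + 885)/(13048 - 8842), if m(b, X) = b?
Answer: -57440/2103 ≈ -27.313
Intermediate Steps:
m(-28, 25) + (2003 + 885)/(13048 - 8842) = -28 + (2003 + 885)/(13048 - 8842) = -28 + 2888/4206 = -28 + 2888*(1/4206) = -28 + 1444/2103 = -57440/2103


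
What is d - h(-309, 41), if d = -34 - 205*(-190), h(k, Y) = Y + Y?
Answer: 38834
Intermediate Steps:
h(k, Y) = 2*Y
d = 38916 (d = -34 + 38950 = 38916)
d - h(-309, 41) = 38916 - 2*41 = 38916 - 1*82 = 38916 - 82 = 38834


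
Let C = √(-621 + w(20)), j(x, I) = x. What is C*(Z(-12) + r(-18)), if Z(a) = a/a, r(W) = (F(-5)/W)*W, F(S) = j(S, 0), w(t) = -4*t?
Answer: -4*I*√701 ≈ -105.91*I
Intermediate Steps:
F(S) = S
r(W) = -5 (r(W) = (-5/W)*W = -5)
C = I*√701 (C = √(-621 - 4*20) = √(-621 - 80) = √(-701) = I*√701 ≈ 26.476*I)
Z(a) = 1
C*(Z(-12) + r(-18)) = (I*√701)*(1 - 5) = (I*√701)*(-4) = -4*I*√701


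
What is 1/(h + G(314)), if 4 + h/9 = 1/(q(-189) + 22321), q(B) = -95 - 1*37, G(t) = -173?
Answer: -22189/4637492 ≈ -0.0047847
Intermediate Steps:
q(B) = -132 (q(B) = -95 - 37 = -132)
h = -798795/22189 (h = -36 + 9/(-132 + 22321) = -36 + 9/22189 = -798795/22189 ≈ -36.000)
1/(h + G(314)) = 1/(-798795/22189 - 173) = 1/(-4637492/22189) = -22189/4637492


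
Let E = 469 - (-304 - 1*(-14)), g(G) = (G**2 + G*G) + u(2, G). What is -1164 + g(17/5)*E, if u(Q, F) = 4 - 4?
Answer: 409602/25 ≈ 16384.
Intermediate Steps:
u(Q, F) = 0
g(G) = 2*G**2 (g(G) = (G**2 + G*G) + 0 = (G**2 + G**2) + 0 = 2*G**2 + 0 = 2*G**2)
E = 759 (E = 469 - (-304 + 14) = 469 - 1*(-290) = 469 + 290 = 759)
-1164 + g(17/5)*E = -1164 + (2*(17/5)**2)*759 = -1164 + (2*(289/25))*759 = -1164 + (578/25)*759 = -1164 + 438702/25 = 409602/25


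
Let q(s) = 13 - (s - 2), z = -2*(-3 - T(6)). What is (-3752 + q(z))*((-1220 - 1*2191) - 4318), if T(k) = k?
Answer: 29022395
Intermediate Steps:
z = 18 (z = -2*(-3 - 1*6) = -2*(-3 - 6) = -2*(-9) = 18)
q(s) = 15 - s (q(s) = 13 - (-2 + s) = 13 + (2 - s) = 15 - s)
(-3752 + q(z))*((-1220 - 1*2191) - 4318) = (-3752 + (15 - 1*18))*((-1220 - 1*2191) - 4318) = (-3752 + (15 - 18))*((-1220 - 2191) - 4318) = (-3752 - 3)*(-3411 - 4318) = -3755*(-7729) = 29022395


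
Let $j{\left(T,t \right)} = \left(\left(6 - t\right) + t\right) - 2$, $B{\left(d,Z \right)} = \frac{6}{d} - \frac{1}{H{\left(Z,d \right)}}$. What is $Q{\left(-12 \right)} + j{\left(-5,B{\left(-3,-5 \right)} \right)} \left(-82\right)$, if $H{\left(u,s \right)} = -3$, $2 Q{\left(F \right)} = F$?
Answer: $-334$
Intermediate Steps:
$Q{\left(F \right)} = \frac{F}{2}$
$B{\left(d,Z \right)} = \frac{1}{3} + \frac{6}{d}$ ($B{\left(d,Z \right)} = \frac{6}{d} - \frac{1}{-3} = \frac{6}{d} - - \frac{1}{3} = \frac{6}{d} + \frac{1}{3} = \frac{1}{3} + \frac{6}{d}$)
$j{\left(T,t \right)} = 4$ ($j{\left(T,t \right)} = 6 - 2 = 4$)
$Q{\left(-12 \right)} + j{\left(-5,B{\left(-3,-5 \right)} \right)} \left(-82\right) = \frac{1}{2} \left(-12\right) + 4 \left(-82\right) = -6 - 328 = -334$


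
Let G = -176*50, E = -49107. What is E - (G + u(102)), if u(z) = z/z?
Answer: -40308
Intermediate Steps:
u(z) = 1
G = -8800
E - (G + u(102)) = -49107 - (-8800 + 1) = -49107 - 1*(-8799) = -49107 + 8799 = -40308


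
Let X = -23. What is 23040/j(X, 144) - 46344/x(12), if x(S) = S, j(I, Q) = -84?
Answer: -28954/7 ≈ -4136.3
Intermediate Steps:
23040/j(X, 144) - 46344/x(12) = 23040/(-84) - 46344/12 = 23040*(-1/84) - 46344*1/12 = -1920/7 - 3862 = -28954/7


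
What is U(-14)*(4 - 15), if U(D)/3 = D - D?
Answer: 0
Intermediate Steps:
U(D) = 0 (U(D) = 3*(D - D) = 3*0 = 0)
U(-14)*(4 - 15) = 0*(4 - 15) = 0*(-11) = 0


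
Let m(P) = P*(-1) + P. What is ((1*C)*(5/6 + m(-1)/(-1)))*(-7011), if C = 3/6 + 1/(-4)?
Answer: -11685/8 ≈ -1460.6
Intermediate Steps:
m(P) = 0 (m(P) = -P + P = 0)
C = ¼ (C = 3*(⅙) + 1*(-¼) = ½ - ¼ = ¼ ≈ 0.25000)
((1*C)*(5/6 + m(-1)/(-1)))*(-7011) = ((1*(¼))*(5/6 + 0/(-1)))*(-7011) = ((5*(⅙) + 0*(-1))/4)*(-7011) = ((⅚ + 0)/4)*(-7011) = ((¼)*(⅚))*(-7011) = (5/24)*(-7011) = -11685/8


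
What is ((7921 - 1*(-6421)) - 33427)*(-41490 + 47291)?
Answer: -110712085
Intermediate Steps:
((7921 - 1*(-6421)) - 33427)*(-41490 + 47291) = ((7921 + 6421) - 33427)*5801 = (14342 - 33427)*5801 = -19085*5801 = -110712085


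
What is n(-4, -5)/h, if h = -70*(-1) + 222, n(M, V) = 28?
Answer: 7/73 ≈ 0.095890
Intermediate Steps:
h = 292 (h = 70 + 222 = 292)
n(-4, -5)/h = 28/292 = 28*(1/292) = 7/73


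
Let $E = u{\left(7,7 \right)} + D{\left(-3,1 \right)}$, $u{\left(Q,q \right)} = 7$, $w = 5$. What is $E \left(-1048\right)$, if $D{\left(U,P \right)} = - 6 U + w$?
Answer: $-31440$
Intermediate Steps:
$D{\left(U,P \right)} = 5 - 6 U$ ($D{\left(U,P \right)} = - 6 U + 5 = 5 - 6 U$)
$E = 30$ ($E = 7 + \left(5 - -18\right) = 7 + \left(5 + 18\right) = 7 + 23 = 30$)
$E \left(-1048\right) = 30 \left(-1048\right) = -31440$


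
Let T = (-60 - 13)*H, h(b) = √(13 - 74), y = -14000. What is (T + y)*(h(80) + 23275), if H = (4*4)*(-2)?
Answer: -271479600 - 11664*I*√61 ≈ -2.7148e+8 - 91099.0*I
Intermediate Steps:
H = -32 (H = 16*(-2) = -32)
h(b) = I*√61 (h(b) = √(-61) = I*√61)
T = 2336 (T = (-60 - 13)*(-32) = -73*(-32) = 2336)
(T + y)*(h(80) + 23275) = (2336 - 14000)*(I*√61 + 23275) = -11664*(23275 + I*√61) = -271479600 - 11664*I*√61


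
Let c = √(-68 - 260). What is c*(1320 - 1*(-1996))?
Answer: 6632*I*√82 ≈ 60055.0*I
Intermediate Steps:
c = 2*I*√82 (c = √(-328) = 2*I*√82 ≈ 18.111*I)
c*(1320 - 1*(-1996)) = (2*I*√82)*(1320 - 1*(-1996)) = (2*I*√82)*(1320 + 1996) = (2*I*√82)*3316 = 6632*I*√82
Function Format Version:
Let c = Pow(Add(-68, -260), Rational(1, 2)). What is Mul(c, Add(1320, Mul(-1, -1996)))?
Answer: Mul(6632, I, Pow(82, Rational(1, 2))) ≈ Mul(60055., I)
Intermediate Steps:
c = Mul(2, I, Pow(82, Rational(1, 2))) (c = Pow(-328, Rational(1, 2)) = Mul(2, I, Pow(82, Rational(1, 2))) ≈ Mul(18.111, I))
Mul(c, Add(1320, Mul(-1, -1996))) = Mul(Mul(2, I, Pow(82, Rational(1, 2))), Add(1320, Mul(-1, -1996))) = Mul(Mul(2, I, Pow(82, Rational(1, 2))), Add(1320, 1996)) = Mul(Mul(2, I, Pow(82, Rational(1, 2))), 3316) = Mul(6632, I, Pow(82, Rational(1, 2)))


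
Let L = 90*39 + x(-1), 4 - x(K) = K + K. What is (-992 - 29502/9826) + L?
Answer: 12385661/4913 ≈ 2521.0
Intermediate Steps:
x(K) = 4 - 2*K (x(K) = 4 - (K + K) = 4 - 2*K)
L = 3516 (L = 90*39 + (4 - 2*(-1)) = 3510 + (4 + 2) = 3510 + 6 = 3516)
(-992 - 29502/9826) + L = (-992 - 29502/9826) + 3516 = (-992 - 29502*1/9826) + 3516 = (-992 - 14751/4913) + 3516 = -4888447/4913 + 3516 = 12385661/4913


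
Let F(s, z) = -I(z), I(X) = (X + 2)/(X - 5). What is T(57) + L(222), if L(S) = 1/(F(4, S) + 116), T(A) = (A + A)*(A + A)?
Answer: 46317775/3564 ≈ 12996.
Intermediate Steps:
I(X) = (2 + X)/(-5 + X)
F(s, z) = -(2 + z)/(-5 + z)
T(A) = 4*A² (T(A) = (2*A)*(2*A) = 4*A²)
L(S) = 1/(116 + (-2 - S)/(-5 + S)) (L(S) = 1/((-2 - S)/(-5 + S) + 116) = 1/(116 + (-2 - S)/(-5 + S)))
T(57) + L(222) = 4*57² + (-5 + 222)/(-582 + 115*222) = 4*3249 + 217/(-582 + 25530) = 12996 + 217/24948 = 12996 + (1/24948)*217 = 12996 + 31/3564 = 46317775/3564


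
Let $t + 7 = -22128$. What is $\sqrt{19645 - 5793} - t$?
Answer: $22135 + 2 \sqrt{3463} \approx 22253.0$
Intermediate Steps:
$t = -22135$ ($t = -7 - 22128 = -22135$)
$\sqrt{19645 - 5793} - t = \sqrt{19645 - 5793} - -22135 = \sqrt{13852} + 22135 = 2 \sqrt{3463} + 22135 = 22135 + 2 \sqrt{3463}$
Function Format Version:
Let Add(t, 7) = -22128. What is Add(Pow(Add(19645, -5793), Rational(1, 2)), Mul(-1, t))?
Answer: Add(22135, Mul(2, Pow(3463, Rational(1, 2)))) ≈ 22253.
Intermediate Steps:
t = -22135 (t = Add(-7, -22128) = -22135)
Add(Pow(Add(19645, -5793), Rational(1, 2)), Mul(-1, t)) = Add(Pow(Add(19645, -5793), Rational(1, 2)), Mul(-1, -22135)) = Add(Pow(13852, Rational(1, 2)), 22135) = Add(Mul(2, Pow(3463, Rational(1, 2))), 22135) = Add(22135, Mul(2, Pow(3463, Rational(1, 2))))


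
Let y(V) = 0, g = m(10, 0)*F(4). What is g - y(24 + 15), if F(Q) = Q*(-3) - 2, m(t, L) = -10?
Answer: 140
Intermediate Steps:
F(Q) = -2 - 3*Q (F(Q) = -3*Q - 2 = -2 - 3*Q)
g = 140 (g = -10*(-2 - 3*4) = -10*(-2 - 12) = -10*(-14) = 140)
g - y(24 + 15) = 140 - 1*0 = 140 + 0 = 140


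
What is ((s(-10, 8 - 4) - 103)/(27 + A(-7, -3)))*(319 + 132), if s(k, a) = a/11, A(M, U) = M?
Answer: -46289/20 ≈ -2314.4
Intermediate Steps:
s(k, a) = a/11 (s(k, a) = a*(1/11) = a/11)
((s(-10, 8 - 4) - 103)/(27 + A(-7, -3)))*(319 + 132) = (((8 - 4)/11 - 103)/(27 - 7))*(319 + 132) = (((1/11)*4 - 103)/20)*451 = ((4/11 - 103)*(1/20))*451 = -1129/11*1/20*451 = -1129/220*451 = -46289/20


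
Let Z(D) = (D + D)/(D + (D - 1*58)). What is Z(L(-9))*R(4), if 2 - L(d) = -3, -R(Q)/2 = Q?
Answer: 5/3 ≈ 1.6667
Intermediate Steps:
R(Q) = -2*Q
L(d) = 5 (L(d) = 2 - 1*(-3) = 2 + 3 = 5)
Z(D) = 2*D/(-58 + 2*D) (Z(D) = (2*D)/(D + (D - 58)) = (2*D)/(D + (-58 + D)) = (2*D)/(-58 + 2*D) = 2*D/(-58 + 2*D))
Z(L(-9))*R(4) = (5/(-29 + 5))*(-2*4) = (5/(-24))*(-8) = (5*(-1/24))*(-8) = -5/24*(-8) = 5/3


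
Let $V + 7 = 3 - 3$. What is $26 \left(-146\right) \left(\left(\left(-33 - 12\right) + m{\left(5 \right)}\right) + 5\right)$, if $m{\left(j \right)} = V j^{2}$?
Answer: $816140$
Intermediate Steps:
$V = -7$ ($V = -7 + \left(3 - 3\right) = -7 + 0 = -7$)
$m{\left(j \right)} = - 7 j^{2}$
$26 \left(-146\right) \left(\left(\left(-33 - 12\right) + m{\left(5 \right)}\right) + 5\right) = 26 \left(-146\right) \left(\left(\left(-33 - 12\right) - 7 \cdot 5^{2}\right) + 5\right) = - 3796 \left(\left(-45 - 175\right) + 5\right) = - 3796 \left(-220 + 5\right) = \left(-3796\right) \left(-215\right) = 816140$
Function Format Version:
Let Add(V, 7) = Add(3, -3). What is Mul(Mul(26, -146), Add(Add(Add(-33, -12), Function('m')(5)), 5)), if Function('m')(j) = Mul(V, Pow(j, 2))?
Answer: 816140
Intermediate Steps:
V = -7 (V = Add(-7, Add(3, -3)) = Add(-7, 0) = -7)
Function('m')(j) = Mul(-7, Pow(j, 2))
Mul(Mul(26, -146), Add(Add(Add(-33, -12), Function('m')(5)), 5)) = Mul(Mul(26, -146), Add(Add(Add(-33, -12), Mul(-7, Pow(5, 2))), 5)) = Mul(-3796, Add(Add(-45, Mul(-7, 25)), 5)) = Mul(-3796, Add(Add(-45, -175), 5)) = Mul(-3796, Add(-220, 5)) = Mul(-3796, -215) = 816140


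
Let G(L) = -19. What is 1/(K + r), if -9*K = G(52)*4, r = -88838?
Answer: -9/799466 ≈ -1.1258e-5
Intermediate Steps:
K = 76/9 (K = -(-19)*4/9 = -⅑*(-76) = 76/9 ≈ 8.4444)
1/(K + r) = 1/(76/9 - 88838) = 1/(-799466/9) = -9/799466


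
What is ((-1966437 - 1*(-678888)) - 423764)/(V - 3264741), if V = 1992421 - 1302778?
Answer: 1711313/2575098 ≈ 0.66456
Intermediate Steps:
V = 689643
((-1966437 - 1*(-678888)) - 423764)/(V - 3264741) = ((-1966437 - 1*(-678888)) - 423764)/(689643 - 3264741) = ((-1966437 + 678888) - 423764)/(-2575098) = (-1287549 - 423764)*(-1/2575098) = -1711313*(-1/2575098) = 1711313/2575098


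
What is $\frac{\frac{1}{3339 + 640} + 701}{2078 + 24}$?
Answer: $\frac{1394640}{4181929} \approx 0.33349$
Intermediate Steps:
$\frac{\frac{1}{3339 + 640} + 701}{2078 + 24} = \frac{\frac{1}{3979} + 701}{2102} = \left(\frac{1}{3979} + 701\right) \frac{1}{2102} = \frac{2789280}{3979} \cdot \frac{1}{2102} = \frac{1394640}{4181929}$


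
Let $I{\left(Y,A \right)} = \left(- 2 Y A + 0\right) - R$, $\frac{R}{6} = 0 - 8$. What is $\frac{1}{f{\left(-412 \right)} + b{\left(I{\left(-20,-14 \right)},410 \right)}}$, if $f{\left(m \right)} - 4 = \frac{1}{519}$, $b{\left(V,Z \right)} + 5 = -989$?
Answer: $- \frac{519}{513809} \approx -0.0010101$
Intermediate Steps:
$R = -48$ ($R = 6 \left(0 - 8\right) = 6 \left(-8\right) = -48$)
$I{\left(Y,A \right)} = 48 - 2 A Y$ ($I{\left(Y,A \right)} = \left(- 2 Y A + 0\right) - -48 = \left(- 2 A Y + 0\right) + 48 = - 2 A Y + 48 = 48 - 2 A Y$)
$b{\left(V,Z \right)} = -994$ ($b{\left(V,Z \right)} = -5 - 989 = -994$)
$f{\left(m \right)} = \frac{2077}{519}$ ($f{\left(m \right)} = 4 + \frac{1}{519} = \frac{2077}{519}$)
$\frac{1}{f{\left(-412 \right)} + b{\left(I{\left(-20,-14 \right)},410 \right)}} = \frac{1}{\frac{2077}{519} - 994} = \frac{1}{- \frac{513809}{519}} = - \frac{519}{513809}$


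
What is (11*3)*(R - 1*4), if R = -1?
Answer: -165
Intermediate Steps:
(11*3)*(R - 1*4) = (11*3)*(-1 - 1*4) = 33*(-1 - 4) = 33*(-5) = -165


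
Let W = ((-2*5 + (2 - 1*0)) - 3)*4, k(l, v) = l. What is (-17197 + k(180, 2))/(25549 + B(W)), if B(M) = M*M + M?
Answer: -17017/27441 ≈ -0.62013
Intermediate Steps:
W = -44 (W = ((-10 + (2 + 0)) - 3)*4 = ((-10 + 2) - 3)*4 = (-8 - 3)*4 = -11*4 = -44)
B(M) = M + M**2 (B(M) = M**2 + M = M + M**2)
(-17197 + k(180, 2))/(25549 + B(W)) = (-17197 + 180)/(25549 - 44*(1 - 44)) = -17017/(25549 - 44*(-43)) = -17017/(25549 + 1892) = -17017/27441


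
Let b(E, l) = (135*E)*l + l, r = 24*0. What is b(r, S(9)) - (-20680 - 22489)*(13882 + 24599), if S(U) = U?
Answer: 1661186298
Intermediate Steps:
r = 0
b(E, l) = l + 135*E*l (b(E, l) = 135*E*l + l = l + 135*E*l)
b(r, S(9)) - (-20680 - 22489)*(13882 + 24599) = 9*(1 + 135*0) - (-20680 - 22489)*(13882 + 24599) = 9*(1 + 0) - (-43169)*38481 = 9*1 - 1*(-1661186289) = 9 + 1661186289 = 1661186298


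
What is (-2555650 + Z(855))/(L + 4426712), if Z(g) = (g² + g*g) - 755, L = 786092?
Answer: -1094355/5212804 ≈ -0.20994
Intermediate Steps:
Z(g) = -755 + 2*g² (Z(g) = (g² + g²) - 755 = 2*g² - 755 = -755 + 2*g²)
(-2555650 + Z(855))/(L + 4426712) = (-2555650 + (-755 + 2*855²))/(786092 + 4426712) = (-2555650 + (-755 + 2*731025))/5212804 = (-2555650 + (-755 + 1462050))*(1/5212804) = (-2555650 + 1461295)*(1/5212804) = -1094355*1/5212804 = -1094355/5212804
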